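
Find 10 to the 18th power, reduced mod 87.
34

Repeated squaring. Binary of 18 = 10010.
10^1 ≡ 10 (mod 87); 10^2 ≡ 13 (mod 87); 10^4 ≡ 82 (mod 87); 10^8 ≡ 25 (mod 87); 10^16 ≡ 16 (mod 87)
10^18 = 10^2 × 10^16 ≡ 34 (mod 87)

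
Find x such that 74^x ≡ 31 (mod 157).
118

Baby-step giant-step with step n = ⌈√157⌉ = 13.
Baby steps 74^j mod 157 (j:value) for j=0..12: 0:1, 1:74, 2:138, 3:7, 4:47, 5:24, 6:49, 7:15, 8:11, 9:29, 10:105, 11:77, 12:46.
Giant-step multiplier: 74^(-13) ≡ 74^(156-13) = 74^143 ≡ 135 (mod 157).
Giant steps γ_i = 31·135^i mod 157: γ_0=31, γ_1=103, γ_2=89, γ_3=83, γ_4=58, γ_5=137, γ_6=126, γ_7=54, γ_8=68, γ_9=74 (in table at j=1).
x = i·n + j = 9·13 + 1 = 118.
Check: 74^118 ≡ 31 (mod 157).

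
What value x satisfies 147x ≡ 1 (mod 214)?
99

gcd(147, 214) = 1, so the inverse exists.
Extended Euclidean algorithm on (214, 147):
214 = 1 × 147 + 67  ⟹  67 = (1)·214 + (-1)·147
147 = 2 × 67 + 13  ⟹  13 = (-2)·214 + (3)·147
67 = 5 × 13 + 2  ⟹  2 = (11)·214 + (-16)·147
13 = 6 × 2 + 1  ⟹  1 = (-68)·214 + (99)·147
So (99)·147 ≡ 1 (mod 214), i.e. 147^(-1) ≡ 99 (mod 214).
Check: 147 × 99 = 14553 ≡ 1 (mod 214)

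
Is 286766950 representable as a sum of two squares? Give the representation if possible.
Not possible

Factorization: 286766950 = 2 × 5^2 × 179^3
By Fermat: n is sum of two squares iff every prime p ≡ 3 (mod 4) appears to even power.
Prime(s) ≡ 3 (mod 4) with odd exponent: [(179, 3)]
Therefore 286766950 cannot be expressed as a² + b².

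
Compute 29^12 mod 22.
5

Repeated squaring. Binary of 12 = 1100.
29^1 ≡ 7 (mod 22); 29^2 ≡ 5 (mod 22); 29^4 ≡ 3 (mod 22); 29^8 ≡ 9 (mod 22)
29^12 = 29^4 × 29^8 ≡ 5 (mod 22)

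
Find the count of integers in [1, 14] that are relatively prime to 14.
6

14 = 2 × 7
φ(n) = n × ∏(1 - 1/p) for each prime p dividing n
φ(14) = 14 × (1 - 1/2) × (1 - 1/7) = 6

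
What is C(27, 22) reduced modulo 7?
6

Using Lucas' theorem:
Write n=27 and k=22 in base 7:
n in base 7: [3, 6]
k in base 7: [3, 1]
C(27,22) mod 7 = ∏ C(n_i, k_i) mod 7
Digit binomials (mod 7): C(3,3) = 1; C(6,1) = 6
Product: 1 × 6 = 6 ≡ 6 (mod 7)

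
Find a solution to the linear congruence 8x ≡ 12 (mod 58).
x ≡ 16 (mod 29)

gcd(8, 58) = 2, which divides 12, so solutions exist.
Divide through by 2: 4x ≡ 6 (mod 29).
Find 4^(-1) mod 29 by the extended Euclidean algorithm:
29 = 7 × 4 + 1  ⟹  1 = (1)·29 + (-7)·4
So (-7)·4 ≡ 1 (mod 29), i.e. 4^(-1) ≡ -7 ≡ 22 (mod 29).
x ≡ 22 × 6 = 132 ≡ 16 (mod 29).
Check: 8 × 16 = 128 ≡ 12 (mod 58).
x ≡ 16 (mod 29), giving 2 solutions mod 58.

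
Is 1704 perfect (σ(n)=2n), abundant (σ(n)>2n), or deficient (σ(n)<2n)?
abundant

Proper divisors of 1704: sum = 1 + 2 + 3 + 4 + 6 + 8 + 12 + 24 + 71 + 142 + 213 + 284 + 426 + 568 + 852 = 2616
Since 2616 > 1704, 1704 is abundant.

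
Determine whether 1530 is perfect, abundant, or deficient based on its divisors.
abundant

Proper divisors of 1530: sum = 1 + 2 + 3 + 5 + 6 + 9 + 10 + 15 + ... + 255 + 306 + 510 + 765 (23 divisors) = 2682
Since 2682 > 1530, 1530 is abundant.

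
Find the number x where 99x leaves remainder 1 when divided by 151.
90

gcd(99, 151) = 1, so the inverse exists.
Extended Euclidean algorithm on (151, 99):
151 = 1 × 99 + 52  ⟹  52 = (1)·151 + (-1)·99
99 = 1 × 52 + 47  ⟹  47 = (-1)·151 + (2)·99
52 = 1 × 47 + 5  ⟹  5 = (2)·151 + (-3)·99
47 = 9 × 5 + 2  ⟹  2 = (-19)·151 + (29)·99
5 = 2 × 2 + 1  ⟹  1 = (40)·151 + (-61)·99
So (-61)·99 ≡ 1 (mod 151), i.e. 99^(-1) ≡ -61 ≡ 90 (mod 151).
Check: 99 × 90 = 8910 ≡ 1 (mod 151)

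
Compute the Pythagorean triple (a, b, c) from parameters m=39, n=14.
(1325, 1092, 1717)

Euclid's formula: a = m² - n², b = 2mn, c = m² + n²
m = 39, n = 14
a = 39² - 14² = 1521 - 196 = 1325
b = 2 × 39 × 14 = 1092
c = 39² + 14² = 1521 + 196 = 1717
Verification: 1325² + 1092² = 1755625 + 1192464 = 2948089 = 1717² ✓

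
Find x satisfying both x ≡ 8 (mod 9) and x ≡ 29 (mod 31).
215

Using Chinese Remainder Theorem:
M = 9 × 31 = 279
M1 = 31, M2 = 9
y1 = 31^(-1) mod 9 = 7
y2 = 9^(-1) mod 31 = 7
x = (8×31×7 + 29×9×7) mod 279 = 215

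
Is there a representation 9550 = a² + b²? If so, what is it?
Not possible

Factorization: 9550 = 2 × 5^2 × 191
By Fermat: n is sum of two squares iff every prime p ≡ 3 (mod 4) appears to even power.
Prime(s) ≡ 3 (mod 4) with odd exponent: [(191, 1)]
Therefore 9550 cannot be expressed as a² + b².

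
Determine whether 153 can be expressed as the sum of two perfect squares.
3² + 12² (a=3, b=12)

Factorization: 153 = 3^2 × 17
By Fermat: n is sum of two squares iff every prime p ≡ 3 (mod 4) appears to even power.
All primes ≡ 3 (mod 4) appear to even power.
Search a = 0, 1, 2, … for 153 - a² a perfect square: first hit at a = 3: 153 - 9 = 144 = 12².
153 = 3² + 12² = 9 + 144 ✓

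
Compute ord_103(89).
34

103 is prime, so ord(89) divides φ(103) = 102.
Divisors of 102: 1, 2, 3, 6, 17, 34, 51, 102.
Repeated squaring: 89^1 ≡ 89, 89^2 ≡ 93, 89^4 ≡ 100, 89^8 ≡ 9, 89^16 ≡ 81, 89^32 ≡ 72, 89^64 ≡ 34 (mod 103).
Test 89^d mod 103 for each divisor d in increasing order:
89^1 ≡ 89
89^2 ≡ 93
89^3 = 89^2·89^1 ≡ 37
89^6 = 89^4·89^2 ≡ 30
89^17 = 89^16·89^1 ≡ 102
89^34 = 89^32·89^2 ≡ 1  ← first divisor giving 1
The order is 34.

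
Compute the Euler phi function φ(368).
176

368 = 2^4 × 23
φ(n) = n × ∏(1 - 1/p) for each prime p dividing n
φ(368) = 368 × (1 - 1/2) × (1 - 1/23) = 176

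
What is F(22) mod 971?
233

Matrix identity: Q^n = [[F_(n+1), F_n], [F_n, F_(n-1)]] with Q = [[1,1],[1,0]].
n = 22 = 10110₂. Square-and-multiply, entries mod 971:
Q^1 = [[1,1],[1,0]]
Q^2 = (Q^1)² = [[2,1],[1,1]]
Q^5 = (Q^2)²·Q = [[8,5],[5,3]]
Q^11 = (Q^5)²·Q = [[144,89],[89,55]]
Q^22 = (Q^11)² = [[498,233],[233,265]]
F_22 mod 971 = Q^22[0][1] = 233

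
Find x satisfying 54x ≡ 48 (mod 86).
x ≡ 20 (mod 43)

gcd(54, 86) = 2, which divides 48, so solutions exist.
Divide through by 2: 27x ≡ 24 (mod 43).
Find 27^(-1) mod 43 by the extended Euclidean algorithm:
43 = 1 × 27 + 16  ⟹  16 = (1)·43 + (-1)·27
27 = 1 × 16 + 11  ⟹  11 = (-1)·43 + (2)·27
16 = 1 × 11 + 5  ⟹  5 = (2)·43 + (-3)·27
11 = 2 × 5 + 1  ⟹  1 = (-5)·43 + (8)·27
So (8)·27 ≡ 1 (mod 43), i.e. 27^(-1) ≡ 8 (mod 43).
x ≡ 8 × 24 = 192 ≡ 20 (mod 43).
Check: 54 × 20 = 1080 ≡ 48 (mod 86).
x ≡ 20 (mod 43), giving 2 solutions mod 86.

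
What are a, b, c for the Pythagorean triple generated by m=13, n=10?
(69, 260, 269)

Euclid's formula: a = m² - n², b = 2mn, c = m² + n²
m = 13, n = 10
a = 13² - 10² = 169 - 100 = 69
b = 2 × 13 × 10 = 260
c = 13² + 10² = 169 + 100 = 269
Verification: 69² + 260² = 4761 + 67600 = 72361 = 269² ✓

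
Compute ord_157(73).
156

157 is prime, so ord(73) divides φ(157) = 156.
Divisors of 156: 1, 2, 3, 4, 6, 12, 13, 26, 39, 52, 78, 156.
Repeated squaring: 73^1 ≡ 73, 73^2 ≡ 148, 73^4 ≡ 81, 73^8 ≡ 124, 73^16 ≡ 147, 73^32 ≡ 100, 73^64 ≡ 109, 73^128 ≡ 106 (mod 157).
Test 73^d mod 157 for each divisor d in increasing order:
73^1 ≡ 73
73^2 ≡ 148
73^3 = 73^2·73^1 ≡ 128
73^4 ≡ 81
73^6 = 73^4·73^2 ≡ 56
73^12 = 73^8·73^4 ≡ 153
73^13 = 73^8·73^4·73^1 ≡ 22
73^26 = 73^16·73^8·73^2 ≡ 13
73^39 = 73^32·73^4·73^2·73^1 ≡ 129
73^52 = 73^32·73^16·73^4 ≡ 12
73^78 = 73^64·73^8·73^4·73^2 ≡ 156
73^156 = 73^128·73^16·73^8·73^4 ≡ 1  ← first divisor giving 1
The order is 156.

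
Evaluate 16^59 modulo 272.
16

Repeated squaring. Binary of 59 = 111011.
16^1 ≡ 16 (mod 272); 16^2 ≡ 256 (mod 272); 16^4 ≡ 256 (mod 272); 16^8 ≡ 256 (mod 272); 16^16 ≡ 256 (mod 272); 16^32 ≡ 256 (mod 272)
16^59 = 16^1 × 16^2 × 16^8 × 16^16 × 16^32 ≡ 16 (mod 272)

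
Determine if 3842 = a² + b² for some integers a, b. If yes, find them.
11² + 61² (a=11, b=61)

Factorization: 3842 = 2 × 17 × 113
By Fermat: n is sum of two squares iff every prime p ≡ 3 (mod 4) appears to even power.
All primes ≡ 3 (mod 4) appear to even power.
Search a = 0, 1, 2, … for 3842 - a² a perfect square: first hit at a = 11: 3842 - 121 = 3721 = 61².
3842 = 11² + 61² = 121 + 3721 ✓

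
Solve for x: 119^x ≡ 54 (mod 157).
93

Baby-step giant-step with step n = ⌈√157⌉ = 13.
Baby steps 119^j mod 157 (j:value) for j=0..12: 0:1, 1:119, 2:31, 3:78, 4:19, 5:63, 6:118, 7:69, 8:47, 9:98, 10:44, 11:55, 12:108.
Giant-step multiplier: 119^(-13) ≡ 119^(156-13) = 119^143 ≡ 107 (mod 157).
Giant steps γ_i = 54·107^i mod 157: γ_0=54, γ_1=126, γ_2=137, γ_3=58, γ_4=83, γ_5=89, γ_6=103, γ_7=31 (in table at j=2).
x = i·n + j = 7·13 + 2 = 93.
Check: 119^93 ≡ 54 (mod 157).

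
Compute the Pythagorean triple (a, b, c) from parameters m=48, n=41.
(623, 3936, 3985)

Euclid's formula: a = m² - n², b = 2mn, c = m² + n²
m = 48, n = 41
a = 48² - 41² = 2304 - 1681 = 623
b = 2 × 48 × 41 = 3936
c = 48² + 41² = 2304 + 1681 = 3985
Verification: 623² + 3936² = 388129 + 15492096 = 15880225 = 3985² ✓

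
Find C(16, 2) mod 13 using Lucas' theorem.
3

Using Lucas' theorem:
Write n=16 and k=2 in base 13:
n in base 13: [1, 3]
k in base 13: [0, 2]
C(16,2) mod 13 = ∏ C(n_i, k_i) mod 13
Digit binomials (mod 13): C(1,0) = 1; C(3,2) = 3
Product: 1 × 3 = 3 ≡ 3 (mod 13)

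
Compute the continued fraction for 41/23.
[1; 1, 3, 1, 1, 2]

Euclidean algorithm steps:
41 = 1 × 23 + 18
23 = 1 × 18 + 5
18 = 3 × 5 + 3
5 = 1 × 3 + 2
3 = 1 × 2 + 1
2 = 2 × 1 + 0
Continued fraction: [1; 1, 3, 1, 1, 2]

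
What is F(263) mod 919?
299

Matrix identity: Q^n = [[F_(n+1), F_n], [F_n, F_(n-1)]] with Q = [[1,1],[1,0]].
n = 263 = 100000111₂. Square-and-multiply, entries mod 919:
Q^1 = [[1,1],[1,0]]
Q^2 = (Q^1)² = [[2,1],[1,1]]
Q^4 = (Q^2)² = [[5,3],[3,2]]
Q^8 = (Q^4)² = [[34,21],[21,13]]
Q^16 = (Q^8)² = [[678,68],[68,610]]
Q^32 = (Q^16)² = [[213,279],[279,853]]
Q^65 = (Q^32)²·Q = [[641,64],[64,577]]
Q^131 = (Q^65)²·Q = [[345,508],[508,756]]
Q^263 = (Q^131)²·Q = [[855,299],[299,556]]
F_263 mod 919 = Q^263[0][1] = 299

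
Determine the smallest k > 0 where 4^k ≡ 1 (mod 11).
5

11 is prime, so ord(4) divides φ(11) = 10.
Divisors of 10: 1, 2, 5, 10.
Repeated squaring: 4^1 ≡ 4, 4^2 ≡ 5, 4^4 ≡ 3, 4^8 ≡ 9 (mod 11).
Test 4^d mod 11 for each divisor d in increasing order:
4^1 ≡ 4
4^2 ≡ 5
4^5 = 4^4·4^1 ≡ 1  ← first divisor giving 1
The order is 5.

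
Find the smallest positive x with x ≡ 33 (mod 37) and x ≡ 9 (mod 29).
995

Using Chinese Remainder Theorem:
M = 37 × 29 = 1073
M1 = 29, M2 = 37
y1 = 29^(-1) mod 37 = 23
y2 = 37^(-1) mod 29 = 11
x = (33×29×23 + 9×37×11) mod 1073 = 995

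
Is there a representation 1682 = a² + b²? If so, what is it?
1² + 41² (a=1, b=41)

Factorization: 1682 = 2 × 29^2
By Fermat: n is sum of two squares iff every prime p ≡ 3 (mod 4) appears to even power.
All primes ≡ 3 (mod 4) appear to even power.
Search a = 0, 1, 2, … for 1682 - a² a perfect square: first hit at a = 1: 1682 - 1 = 1681 = 41².
1682 = 1² + 41² = 1 + 1681 ✓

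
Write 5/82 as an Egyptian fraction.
1/17 + 1/465 + 1/648210

Greedy algorithm:
5/82: ceiling(82/5) = 17, use 1/17
3/1394: ceiling(1394/3) = 465, use 1/465
1/648210: ceiling(648210/1) = 648210, use 1/648210
Result: 5/82 = 1/17 + 1/465 + 1/648210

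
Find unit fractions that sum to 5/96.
1/20 + 1/480

Greedy algorithm:
5/96: ceiling(96/5) = 20, use 1/20
1/480: ceiling(480/1) = 480, use 1/480
Result: 5/96 = 1/20 + 1/480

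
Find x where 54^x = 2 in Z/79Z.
34

Baby-step giant-step with step n = ⌈√79⌉ = 9.
Baby steps 54^j mod 79 (j:value) for j=0..8: 0:1, 1:54, 2:72, 3:17, 4:49, 5:39, 6:52, 7:43, 8:31.
Giant-step multiplier: 54^(-9) ≡ 54^(78-9) = 54^69 ≡ 58 (mod 79).
Giant steps γ_i = 2·58^i mod 79: γ_0=2, γ_1=37, γ_2=13, γ_3=43 (in table at j=7).
x = i·n + j = 3·9 + 7 = 34.
Check: 54^34 ≡ 2 (mod 79).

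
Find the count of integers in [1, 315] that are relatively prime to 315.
144

315 = 3^2 × 5 × 7
φ(n) = n × ∏(1 - 1/p) for each prime p dividing n
φ(315) = 315 × (1 - 1/3) × (1 - 1/5) × (1 - 1/7) = 144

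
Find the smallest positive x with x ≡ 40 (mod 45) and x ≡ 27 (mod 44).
1435

Using Chinese Remainder Theorem:
M = 45 × 44 = 1980
M1 = 44, M2 = 45
y1 = 44^(-1) mod 45 = 44
y2 = 45^(-1) mod 44 = 1
x = (40×44×44 + 27×45×1) mod 1980 = 1435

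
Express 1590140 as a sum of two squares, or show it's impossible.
Not possible

Factorization: 1590140 = 2^2 × 5 × 43^3
By Fermat: n is sum of two squares iff every prime p ≡ 3 (mod 4) appears to even power.
Prime(s) ≡ 3 (mod 4) with odd exponent: [(43, 3)]
Therefore 1590140 cannot be expressed as a² + b².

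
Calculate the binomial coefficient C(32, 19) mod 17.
3

Using Lucas' theorem:
Write n=32 and k=19 in base 17:
n in base 17: [1, 15]
k in base 17: [1, 2]
C(32,19) mod 17 = ∏ C(n_i, k_i) mod 17
Digit binomials (mod 17): C(1,1) = 1; C(15,2) = 105 ≡ 3
Product: 1 × 3 = 3 ≡ 3 (mod 17)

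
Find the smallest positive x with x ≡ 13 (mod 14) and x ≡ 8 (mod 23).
307

Using Chinese Remainder Theorem:
M = 14 × 23 = 322
M1 = 23, M2 = 14
y1 = 23^(-1) mod 14 = 11
y2 = 14^(-1) mod 23 = 5
x = (13×23×11 + 8×14×5) mod 322 = 307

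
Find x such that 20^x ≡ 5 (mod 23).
9

Baby-step giant-step with step n = ⌈√23⌉ = 5.
Baby steps 20^j mod 23 (j:value) for j=0..4: 0:1, 1:20, 2:9, 3:19, 4:12.
Giant-step multiplier: 20^(-5) ≡ 20^(22-5) = 20^17 ≡ 7 (mod 23).
Giant steps γ_i = 5·7^i mod 23: γ_0=5, γ_1=12 (in table at j=4).
x = i·n + j = 1·5 + 4 = 9.
Check: 20^9 ≡ 5 (mod 23).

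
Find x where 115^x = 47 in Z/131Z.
75

Baby-step giant-step with step n = ⌈√131⌉ = 12.
Baby steps 115^j mod 131 (j:value) for j=0..11: 0:1, 1:115, 2:125, 3:96, 4:36, 5:79, 6:46, 7:50, 8:117, 9:93, 10:84, 11:97.
Giant-step multiplier: 115^(-12) ≡ 115^(130-12) = 115^118 ≡ 59 (mod 131).
Giant steps γ_i = 47·59^i mod 131: γ_0=47, γ_1=22, γ_2=119, γ_3=78, γ_4=17, γ_5=86, γ_6=96 (in table at j=3).
x = i·n + j = 6·12 + 3 = 75.
Check: 115^75 ≡ 47 (mod 131).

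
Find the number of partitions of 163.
142798995930

p(n) counts ways to write n as a sum of positive integers (order ignored).
Euler's pentagonal recurrence: p(k) = p(k-1) + p(k-2) - p(k-5) - p(k-7) + p(k-12) + p(k-15) - ... (offsets j(3j∓1)/2, signs ++--, p(0)=1, p(<0)=0).
DP table for k = 0..162: p(0)=1, p(1)=1, p(2)=2, p(3)=3, p(4)=5, p(5)=7, p(6)=11, p(7)=15, p(8)=22, p(9)=30, p(10)=42, p(11)=56, p(12)=77, p(13)=101, p(14)=135, p(15)=176, p(16)=231, p(17)=297, p(18)=385, p(19)=490, p(20)=627, p(21)=792, p(22)=1002, p(23)=1255, p(24)=1575, p(25)=1958, p(26)=2436, p(27)=3010, p(28)=3718, p(29)=4565, p(30)=5604, p(31)=6842, p(32)=8349, p(33)=10143, p(34)=12310, p(35)=14883, p(36)=17977, p(37)=21637, p(38)=26015, p(39)=31185, p(40)=37338, p(41)=44583, p(42)=53174, p(43)=63261, p(44)=75175, p(45)=89134, p(46)=105558, p(47)=124754, p(48)=147273, p(49)=173525, p(50)=204226, p(51)=239943, p(52)=281589, p(53)=329931, p(54)=386155, p(55)=451276, p(56)=526823, p(57)=614154, p(58)=715220, p(59)=831820, p(60)=966467, p(61)=1121505, p(62)=1300156, p(63)=1505499, p(64)=1741630, p(65)=2012558, p(66)=2323520, p(67)=2679689, p(68)=3087735, p(69)=3554345, p(70)=4087968, p(71)=4697205, p(72)=5392783, p(73)=6185689, p(74)=7089500, p(75)=8118264, p(76)=9289091, p(77)=10619863, p(78)=12132164, p(79)=13848650, p(80)=15796476, p(81)=18004327, p(82)=20506255, p(83)=23338469, p(84)=26543660, p(85)=30167357, p(86)=34262962, p(87)=38887673, p(88)=44108109, p(89)=49995925, p(90)=56634173, p(91)=64112359, p(92)=72533807, p(93)=82010177, p(94)=92669720, p(95)=104651419, p(96)=118114304, p(97)=133230930, p(98)=150198136, p(99)=169229875, p(100)=190569292, p(101)=214481126, p(102)=241265379, p(103)=271248950, p(104)=304801365, p(105)=342325709, p(106)=384276336, p(107)=431149389, p(108)=483502844, p(109)=541946240, p(110)=607163746, p(111)=679903203, p(112)=761002156, p(113)=851376628, p(114)=952050665, p(115)=1064144451, p(116)=1188908248, p(117)=1327710076, p(118)=1482074143, p(119)=1653668665, p(120)=1844349560, p(121)=2056148051, p(122)=2291320912, p(123)=2552338241, p(124)=2841940500, p(125)=3163127352, p(126)=3519222692, p(127)=3913864295, p(128)=4351078600, p(129)=4835271870, p(130)=5371315400, p(131)=5964539504, p(132)=6620830889, p(133)=7346629512, p(134)=8149040695, p(135)=9035836076, p(136)=10015581680, p(137)=11097645016, p(138)=12292341831, p(139)=13610949895, p(140)=15065878135, p(141)=16670689208, p(142)=18440293320, p(143)=20390982757, p(144)=22540654445, p(145)=24908858009, p(146)=27517052599, p(147)=30388671978, p(148)=33549419497, p(149)=37027355200, p(150)=40853235313, p(151)=45060624582, p(152)=49686288421, p(153)=54770336324, p(154)=60356673280, p(155)=66493182097, p(156)=73232243759, p(157)=80630964769, p(158)=88751778802, p(159)=97662728555, p(160)=107438159466, p(161)=118159068427, p(162)=129913904637.
Final step: p(163) = p(162) + p(161) - p(158) - p(156) + p(151) + p(148) - p(141) - p(137) + p(128) + p(123) - p(112) - p(106) + p(93) + p(86) - p(71) - p(63) + p(46) + p(37) - p(18) - p(8)
= 129913904637 + 118159068427 - 88751778802 - 73232243759 + 45060624582 + 33549419497 - 16670689208 - 11097645016 + 4351078600 + 2552338241 - 761002156 - 384276336 + 82010177 + 34262962 - 4697205 - 1505499 + 105558 + 21637 - 385 - 22
= 142798995930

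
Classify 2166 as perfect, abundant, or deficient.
abundant

Proper divisors of 2166: sum = 1 + 2 + 3 + 6 + 19 + 38 + 57 + 114 + 361 + 722 + 1083 = 2406
Since 2406 > 2166, 2166 is abundant.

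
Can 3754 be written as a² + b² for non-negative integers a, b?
27² + 55² (a=27, b=55)

Factorization: 3754 = 2 × 1877
By Fermat: n is sum of two squares iff every prime p ≡ 3 (mod 4) appears to even power.
All primes ≡ 3 (mod 4) appear to even power.
Search a = 0, 1, 2, … for 3754 - a² a perfect square: first hit at a = 27: 3754 - 729 = 3025 = 55².
3754 = 27² + 55² = 729 + 3025 ✓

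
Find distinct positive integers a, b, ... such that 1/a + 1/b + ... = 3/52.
1/18 + 1/468

Greedy algorithm:
3/52: ceiling(52/3) = 18, use 1/18
1/468: ceiling(468/1) = 468, use 1/468
Result: 3/52 = 1/18 + 1/468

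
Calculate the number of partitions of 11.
56

p(n) counts ways to write n as a sum of positive integers (order ignored).
Euler's pentagonal recurrence: p(k) = p(k-1) + p(k-2) - p(k-5) - p(k-7) + p(k-12) + p(k-15) - ... (offsets j(3j∓1)/2, signs ++--, p(0)=1, p(<0)=0).
DP table for k = 0..10: p(0)=1, p(1)=1, p(2)=2, p(3)=3, p(4)=5, p(5)=7, p(6)=11, p(7)=15, p(8)=22, p(9)=30, p(10)=42.
Final step: p(11) = p(10) + p(9) - p(6) - p(4)
= 42 + 30 - 11 - 5
= 56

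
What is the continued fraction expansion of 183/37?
[4; 1, 17, 2]

Euclidean algorithm steps:
183 = 4 × 37 + 35
37 = 1 × 35 + 2
35 = 17 × 2 + 1
2 = 2 × 1 + 0
Continued fraction: [4; 1, 17, 2]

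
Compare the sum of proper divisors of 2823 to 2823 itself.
deficient

Proper divisors of 2823: sum = 1 + 3 + 941 = 945
Since 945 < 2823, 2823 is deficient.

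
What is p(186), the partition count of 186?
1171432692373

p(n) counts ways to write n as a sum of positive integers (order ignored).
Euler's pentagonal recurrence: p(k) = p(k-1) + p(k-2) - p(k-5) - p(k-7) + p(k-12) + p(k-15) - ... (offsets j(3j∓1)/2, signs ++--, p(0)=1, p(<0)=0).
DP table for k = 0..185: p(0)=1, p(1)=1, p(2)=2, p(3)=3, p(4)=5, p(5)=7, p(6)=11, p(7)=15, p(8)=22, p(9)=30, p(10)=42, p(11)=56, p(12)=77, p(13)=101, p(14)=135, p(15)=176, p(16)=231, p(17)=297, p(18)=385, p(19)=490, p(20)=627, p(21)=792, p(22)=1002, p(23)=1255, p(24)=1575, p(25)=1958, p(26)=2436, p(27)=3010, p(28)=3718, p(29)=4565, p(30)=5604, p(31)=6842, p(32)=8349, p(33)=10143, p(34)=12310, p(35)=14883, p(36)=17977, p(37)=21637, p(38)=26015, p(39)=31185, p(40)=37338, p(41)=44583, p(42)=53174, p(43)=63261, p(44)=75175, p(45)=89134, p(46)=105558, p(47)=124754, p(48)=147273, p(49)=173525, p(50)=204226, p(51)=239943, p(52)=281589, p(53)=329931, p(54)=386155, p(55)=451276, p(56)=526823, p(57)=614154, p(58)=715220, p(59)=831820, p(60)=966467, p(61)=1121505, p(62)=1300156, p(63)=1505499, p(64)=1741630, p(65)=2012558, p(66)=2323520, p(67)=2679689, p(68)=3087735, p(69)=3554345, p(70)=4087968, p(71)=4697205, p(72)=5392783, p(73)=6185689, p(74)=7089500, p(75)=8118264, p(76)=9289091, p(77)=10619863, p(78)=12132164, p(79)=13848650, p(80)=15796476, p(81)=18004327, p(82)=20506255, p(83)=23338469, p(84)=26543660, p(85)=30167357, p(86)=34262962, p(87)=38887673, p(88)=44108109, p(89)=49995925, p(90)=56634173, p(91)=64112359, p(92)=72533807, p(93)=82010177, p(94)=92669720, p(95)=104651419, p(96)=118114304, p(97)=133230930, p(98)=150198136, p(99)=169229875, p(100)=190569292, p(101)=214481126, p(102)=241265379, p(103)=271248950, p(104)=304801365, p(105)=342325709, p(106)=384276336, p(107)=431149389, p(108)=483502844, p(109)=541946240, p(110)=607163746, p(111)=679903203, p(112)=761002156, p(113)=851376628, p(114)=952050665, p(115)=1064144451, p(116)=1188908248, p(117)=1327710076, p(118)=1482074143, p(119)=1653668665, p(120)=1844349560, p(121)=2056148051, p(122)=2291320912, p(123)=2552338241, p(124)=2841940500, p(125)=3163127352, p(126)=3519222692, p(127)=3913864295, p(128)=4351078600, p(129)=4835271870, p(130)=5371315400, p(131)=5964539504, p(132)=6620830889, p(133)=7346629512, p(134)=8149040695, p(135)=9035836076, p(136)=10015581680, p(137)=11097645016, p(138)=12292341831, p(139)=13610949895, p(140)=15065878135, p(141)=16670689208, p(142)=18440293320, p(143)=20390982757, p(144)=22540654445, p(145)=24908858009, p(146)=27517052599, p(147)=30388671978, p(148)=33549419497, p(149)=37027355200, p(150)=40853235313, p(151)=45060624582, p(152)=49686288421, p(153)=54770336324, p(154)=60356673280, p(155)=66493182097, p(156)=73232243759, p(157)=80630964769, p(158)=88751778802, p(159)=97662728555, p(160)=107438159466, p(161)=118159068427, p(162)=129913904637, p(163)=142798995930, p(164)=156919475295, p(165)=172389800255, p(166)=189334822579, p(167)=207890420102, p(168)=228204732751, p(169)=250438925115, p(170)=274768617130, p(171)=301384802048, p(172)=330495499613, p(173)=362326859895, p(174)=397125074750, p(175)=435157697830, p(176)=476715857290, p(177)=522115831195, p(178)=571701605655, p(179)=625846753120, p(180)=684957390936, p(181)=749474411781, p(182)=819876908323, p(183)=896684817527, p(184)=980462880430, p(185)=1071823774337.
Final step: p(186) = p(185) + p(184) - p(181) - p(179) + p(174) + p(171) - p(164) - p(160) + p(151) + p(146) - p(135) - p(129) + p(116) + p(109) - p(94) - p(86) + p(69) + p(60) - p(41) - p(31) + p(10)
= 1071823774337 + 980462880430 - 749474411781 - 625846753120 + 397125074750 + 301384802048 - 156919475295 - 107438159466 + 45060624582 + 27517052599 - 9035836076 - 4835271870 + 1188908248 + 541946240 - 92669720 - 34262962 + 3554345 + 966467 - 44583 - 6842 + 42
= 1171432692373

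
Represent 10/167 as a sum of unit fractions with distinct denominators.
1/17 + 1/947 + 1/1344267 + 1/3614106190311

Greedy algorithm:
10/167: ceiling(167/10) = 17, use 1/17
3/2839: ceiling(2839/3) = 947, use 1/947
2/2688533: ceiling(2688533/2) = 1344267, use 1/1344267
1/3614106190311: ceiling(3614106190311/1) = 3614106190311, use 1/3614106190311
Result: 10/167 = 1/17 + 1/947 + 1/1344267 + 1/3614106190311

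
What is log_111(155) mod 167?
37

Baby-step giant-step with step n = ⌈√167⌉ = 13.
Baby steps 111^j mod 167 (j:value) for j=0..12: 0:1, 1:111, 2:130, 3:68, 4:33, 5:156, 6:115, 7:73, 8:87, 9:138, 10:121, 11:71, 12:32.
Giant-step multiplier: 111^(-13) ≡ 111^(166-13) = 111^153 ≡ 26 (mod 167).
Giant steps γ_i = 155·26^i mod 167: γ_0=155, γ_1=22, γ_2=71 (in table at j=11).
x = i·n + j = 2·13 + 11 = 37.
Check: 111^37 ≡ 155 (mod 167).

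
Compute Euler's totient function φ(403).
360

403 = 13 × 31
φ(n) = n × ∏(1 - 1/p) for each prime p dividing n
φ(403) = 403 × (1 - 1/13) × (1 - 1/31) = 360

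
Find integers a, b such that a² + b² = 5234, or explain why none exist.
47² + 55² (a=47, b=55)

Factorization: 5234 = 2 × 2617
By Fermat: n is sum of two squares iff every prime p ≡ 3 (mod 4) appears to even power.
All primes ≡ 3 (mod 4) appear to even power.
Search a = 0, 1, 2, … for 5234 - a² a perfect square: first hit at a = 47: 5234 - 2209 = 3025 = 55².
5234 = 47² + 55² = 2209 + 3025 ✓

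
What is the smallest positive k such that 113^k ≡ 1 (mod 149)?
74

149 is prime, so ord(113) divides φ(149) = 148.
Divisors of 148: 1, 2, 4, 37, 74, 148.
Repeated squaring: 113^1 ≡ 113, 113^2 ≡ 104, 113^4 ≡ 88, 113^8 ≡ 145, 113^16 ≡ 16, 113^32 ≡ 107, 113^64 ≡ 125, 113^128 ≡ 129 (mod 149).
Test 113^d mod 149 for each divisor d in increasing order:
113^1 ≡ 113
113^2 ≡ 104
113^4 ≡ 88
113^37 = 113^32·113^4·113^1 ≡ 148
113^74 = 113^64·113^8·113^2 ≡ 1  ← first divisor giving 1
The order is 74.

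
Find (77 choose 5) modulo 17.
7

Using Lucas' theorem:
Write n=77 and k=5 in base 17:
n in base 17: [4, 9]
k in base 17: [0, 5]
C(77,5) mod 17 = ∏ C(n_i, k_i) mod 17
Digit binomials (mod 17): C(4,0) = 1; C(9,5) = 126 ≡ 7
Product: 1 × 7 = 7 ≡ 7 (mod 17)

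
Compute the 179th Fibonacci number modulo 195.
11

Matrix identity: Q^n = [[F_(n+1), F_n], [F_n, F_(n-1)]] with Q = [[1,1],[1,0]].
n = 179 = 10110011₂. Square-and-multiply, entries mod 195:
Q^1 = [[1,1],[1,0]]
Q^2 = (Q^1)² = [[2,1],[1,1]]
Q^5 = (Q^2)²·Q = [[8,5],[5,3]]
Q^11 = (Q^5)²·Q = [[144,89],[89,55]]
Q^22 = (Q^11)² = [[187,161],[161,26]]
Q^44 = (Q^22)² = [[50,168],[168,77]]
Q^89 = (Q^44)²·Q = [[190,109],[109,81]]
Q^179 = (Q^89)²·Q = [[105,11],[11,94]]
F_179 mod 195 = Q^179[0][1] = 11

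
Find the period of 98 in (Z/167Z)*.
83

167 is prime, so ord(98) divides φ(167) = 166.
Divisors of 166: 1, 2, 83, 166.
Repeated squaring: 98^1 ≡ 98, 98^2 ≡ 85, 98^4 ≡ 44, 98^8 ≡ 99, 98^16 ≡ 115, 98^32 ≡ 32, 98^64 ≡ 22, 98^128 ≡ 150 (mod 167).
Test 98^d mod 167 for each divisor d in increasing order:
98^1 ≡ 98
98^2 ≡ 85
98^83 = 98^64·98^16·98^2·98^1 ≡ 1  ← first divisor giving 1
The order is 83.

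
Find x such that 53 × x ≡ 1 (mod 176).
93

gcd(53, 176) = 1, so the inverse exists.
Extended Euclidean algorithm on (176, 53):
176 = 3 × 53 + 17  ⟹  17 = (1)·176 + (-3)·53
53 = 3 × 17 + 2  ⟹  2 = (-3)·176 + (10)·53
17 = 8 × 2 + 1  ⟹  1 = (25)·176 + (-83)·53
So (-83)·53 ≡ 1 (mod 176), i.e. 53^(-1) ≡ -83 ≡ 93 (mod 176).
Check: 53 × 93 = 4929 ≡ 1 (mod 176)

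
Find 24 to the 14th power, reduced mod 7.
2

Repeated squaring. Binary of 14 = 1110.
24^1 ≡ 3 (mod 7); 24^2 ≡ 2 (mod 7); 24^4 ≡ 4 (mod 7); 24^8 ≡ 2 (mod 7)
24^14 = 24^2 × 24^4 × 24^8 ≡ 2 (mod 7)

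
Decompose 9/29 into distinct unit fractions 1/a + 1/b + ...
1/4 + 1/17 + 1/658 + 1/648788

Greedy algorithm:
9/29: ceiling(29/9) = 4, use 1/4
7/116: ceiling(116/7) = 17, use 1/17
3/1972: ceiling(1972/3) = 658, use 1/658
1/648788: ceiling(648788/1) = 648788, use 1/648788
Result: 9/29 = 1/4 + 1/17 + 1/658 + 1/648788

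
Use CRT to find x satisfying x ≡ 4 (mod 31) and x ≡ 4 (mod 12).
4

Using Chinese Remainder Theorem:
M = 31 × 12 = 372
M1 = 12, M2 = 31
y1 = 12^(-1) mod 31 = 13
y2 = 31^(-1) mod 12 = 7
x = (4×12×13 + 4×31×7) mod 372 = 4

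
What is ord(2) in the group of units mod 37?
36

37 is prime, so ord(2) divides φ(37) = 36.
Divisors of 36: 1, 2, 3, 4, 6, 9, 12, 18, 36.
Repeated squaring: 2^1 ≡ 2, 2^2 ≡ 4, 2^4 ≡ 16, 2^8 ≡ 34, 2^16 ≡ 9, 2^32 ≡ 7 (mod 37).
Test 2^d mod 37 for each divisor d in increasing order:
2^1 ≡ 2
2^2 ≡ 4
2^3 = 2^2·2^1 ≡ 8
2^4 ≡ 16
2^6 = 2^4·2^2 ≡ 27
2^9 = 2^8·2^1 ≡ 31
2^12 = 2^8·2^4 ≡ 26
2^18 = 2^16·2^2 ≡ 36
2^36 = 2^32·2^4 ≡ 1  ← first divisor giving 1
The order is 36.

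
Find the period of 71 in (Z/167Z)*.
166

167 is prime, so ord(71) divides φ(167) = 166.
Divisors of 166: 1, 2, 83, 166.
Repeated squaring: 71^1 ≡ 71, 71^2 ≡ 31, 71^4 ≡ 126, 71^8 ≡ 11, 71^16 ≡ 121, 71^32 ≡ 112, 71^64 ≡ 19, 71^128 ≡ 27 (mod 167).
Test 71^d mod 167 for each divisor d in increasing order:
71^1 ≡ 71
71^2 ≡ 31
71^83 = 71^64·71^16·71^2·71^1 ≡ 166
71^166 = 71^128·71^32·71^4·71^2 ≡ 1  ← first divisor giving 1
The order is 166.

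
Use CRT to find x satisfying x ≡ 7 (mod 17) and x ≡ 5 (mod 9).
41

Using Chinese Remainder Theorem:
M = 17 × 9 = 153
M1 = 9, M2 = 17
y1 = 9^(-1) mod 17 = 2
y2 = 17^(-1) mod 9 = 8
x = (7×9×2 + 5×17×8) mod 153 = 41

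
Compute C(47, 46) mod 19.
9

Using Lucas' theorem:
Write n=47 and k=46 in base 19:
n in base 19: [2, 9]
k in base 19: [2, 8]
C(47,46) mod 19 = ∏ C(n_i, k_i) mod 19
Digit binomials (mod 19): C(2,2) = 1; C(9,8) = 9
Product: 1 × 9 = 9 ≡ 9 (mod 19)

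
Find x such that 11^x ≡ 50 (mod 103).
76

Baby-step giant-step with step n = ⌈√103⌉ = 11.
Baby steps 11^j mod 103 (j:value) for j=0..10: 0:1, 1:11, 2:18, 3:95, 4:15, 5:62, 6:64, 7:86, 8:19, 9:3, 10:33.
Giant-step multiplier: 11^(-11) ≡ 11^(102-11) = 11^91 ≡ 21 (mod 103).
Giant steps γ_i = 50·21^i mod 103: γ_0=50, γ_1=20, γ_2=8, γ_3=65, γ_4=26, γ_5=31, γ_6=33 (in table at j=10).
x = i·n + j = 6·11 + 10 = 76.
Check: 11^76 ≡ 50 (mod 103).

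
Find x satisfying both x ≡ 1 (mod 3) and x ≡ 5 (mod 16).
37

Using Chinese Remainder Theorem:
M = 3 × 16 = 48
M1 = 16, M2 = 3
y1 = 16^(-1) mod 3 = 1
y2 = 3^(-1) mod 16 = 11
x = (1×16×1 + 5×3×11) mod 48 = 37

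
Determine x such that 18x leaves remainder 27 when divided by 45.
x ≡ 4 (mod 5)

gcd(18, 45) = 9, which divides 27, so solutions exist.
Divide through by 9: 2x ≡ 3 (mod 5).
Find 2^(-1) mod 5 by the extended Euclidean algorithm:
5 = 2 × 2 + 1  ⟹  1 = (1)·5 + (-2)·2
So (-2)·2 ≡ 1 (mod 5), i.e. 2^(-1) ≡ -2 ≡ 3 (mod 5).
x ≡ 3 × 3 = 9 ≡ 4 (mod 5).
Check: 18 × 4 = 72 ≡ 27 (mod 45).
x ≡ 4 (mod 5), giving 9 solutions mod 45.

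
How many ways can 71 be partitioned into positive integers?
4697205

p(n) counts ways to write n as a sum of positive integers (order ignored).
Euler's pentagonal recurrence: p(k) = p(k-1) + p(k-2) - p(k-5) - p(k-7) + p(k-12) + p(k-15) - ... (offsets j(3j∓1)/2, signs ++--, p(0)=1, p(<0)=0).
DP table for k = 0..70: p(0)=1, p(1)=1, p(2)=2, p(3)=3, p(4)=5, p(5)=7, p(6)=11, p(7)=15, p(8)=22, p(9)=30, p(10)=42, p(11)=56, p(12)=77, p(13)=101, p(14)=135, p(15)=176, p(16)=231, p(17)=297, p(18)=385, p(19)=490, p(20)=627, p(21)=792, p(22)=1002, p(23)=1255, p(24)=1575, p(25)=1958, p(26)=2436, p(27)=3010, p(28)=3718, p(29)=4565, p(30)=5604, p(31)=6842, p(32)=8349, p(33)=10143, p(34)=12310, p(35)=14883, p(36)=17977, p(37)=21637, p(38)=26015, p(39)=31185, p(40)=37338, p(41)=44583, p(42)=53174, p(43)=63261, p(44)=75175, p(45)=89134, p(46)=105558, p(47)=124754, p(48)=147273, p(49)=173525, p(50)=204226, p(51)=239943, p(52)=281589, p(53)=329931, p(54)=386155, p(55)=451276, p(56)=526823, p(57)=614154, p(58)=715220, p(59)=831820, p(60)=966467, p(61)=1121505, p(62)=1300156, p(63)=1505499, p(64)=1741630, p(65)=2012558, p(66)=2323520, p(67)=2679689, p(68)=3087735, p(69)=3554345, p(70)=4087968.
Final step: p(71) = p(70) + p(69) - p(66) - p(64) + p(59) + p(56) - p(49) - p(45) + p(36) + p(31) - p(20) - p(14) + p(1)
= 4087968 + 3554345 - 2323520 - 1741630 + 831820 + 526823 - 173525 - 89134 + 17977 + 6842 - 627 - 135 + 1
= 4697205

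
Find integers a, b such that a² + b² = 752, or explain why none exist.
Not possible

Factorization: 752 = 2^4 × 47
By Fermat: n is sum of two squares iff every prime p ≡ 3 (mod 4) appears to even power.
Prime(s) ≡ 3 (mod 4) with odd exponent: [(47, 1)]
Therefore 752 cannot be expressed as a² + b².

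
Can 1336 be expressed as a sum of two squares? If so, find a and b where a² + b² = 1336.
Not possible

Factorization: 1336 = 2^3 × 167
By Fermat: n is sum of two squares iff every prime p ≡ 3 (mod 4) appears to even power.
Prime(s) ≡ 3 (mod 4) with odd exponent: [(167, 1)]
Therefore 1336 cannot be expressed as a² + b².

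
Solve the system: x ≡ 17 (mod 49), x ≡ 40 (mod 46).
1144

Using Chinese Remainder Theorem:
M = 49 × 46 = 2254
M1 = 46, M2 = 49
y1 = 46^(-1) mod 49 = 16
y2 = 49^(-1) mod 46 = 31
x = (17×46×16 + 40×49×31) mod 2254 = 1144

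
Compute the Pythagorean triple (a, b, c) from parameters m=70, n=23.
(4371, 3220, 5429)

Euclid's formula: a = m² - n², b = 2mn, c = m² + n²
m = 70, n = 23
a = 70² - 23² = 4900 - 529 = 4371
b = 2 × 70 × 23 = 3220
c = 70² + 23² = 4900 + 529 = 5429
Verification: 4371² + 3220² = 19105641 + 10368400 = 29474041 = 5429² ✓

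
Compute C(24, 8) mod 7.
2

Using Lucas' theorem:
Write n=24 and k=8 in base 7:
n in base 7: [3, 3]
k in base 7: [1, 1]
C(24,8) mod 7 = ∏ C(n_i, k_i) mod 7
Digit binomials (mod 7): C(3,1) = 3; C(3,1) = 3
Product: 3 × 3 = 9 ≡ 2 (mod 7)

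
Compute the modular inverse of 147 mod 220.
3

gcd(147, 220) = 1, so the inverse exists.
Extended Euclidean algorithm on (220, 147):
220 = 1 × 147 + 73  ⟹  73 = (1)·220 + (-1)·147
147 = 2 × 73 + 1  ⟹  1 = (-2)·220 + (3)·147
So (3)·147 ≡ 1 (mod 220), i.e. 147^(-1) ≡ 3 (mod 220).
Check: 147 × 3 = 441 ≡ 1 (mod 220)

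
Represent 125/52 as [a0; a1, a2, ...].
[2; 2, 2, 10]

Euclidean algorithm steps:
125 = 2 × 52 + 21
52 = 2 × 21 + 10
21 = 2 × 10 + 1
10 = 10 × 1 + 0
Continued fraction: [2; 2, 2, 10]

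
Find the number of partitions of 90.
56634173

p(n) counts ways to write n as a sum of positive integers (order ignored).
Euler's pentagonal recurrence: p(k) = p(k-1) + p(k-2) - p(k-5) - p(k-7) + p(k-12) + p(k-15) - ... (offsets j(3j∓1)/2, signs ++--, p(0)=1, p(<0)=0).
DP table for k = 0..89: p(0)=1, p(1)=1, p(2)=2, p(3)=3, p(4)=5, p(5)=7, p(6)=11, p(7)=15, p(8)=22, p(9)=30, p(10)=42, p(11)=56, p(12)=77, p(13)=101, p(14)=135, p(15)=176, p(16)=231, p(17)=297, p(18)=385, p(19)=490, p(20)=627, p(21)=792, p(22)=1002, p(23)=1255, p(24)=1575, p(25)=1958, p(26)=2436, p(27)=3010, p(28)=3718, p(29)=4565, p(30)=5604, p(31)=6842, p(32)=8349, p(33)=10143, p(34)=12310, p(35)=14883, p(36)=17977, p(37)=21637, p(38)=26015, p(39)=31185, p(40)=37338, p(41)=44583, p(42)=53174, p(43)=63261, p(44)=75175, p(45)=89134, p(46)=105558, p(47)=124754, p(48)=147273, p(49)=173525, p(50)=204226, p(51)=239943, p(52)=281589, p(53)=329931, p(54)=386155, p(55)=451276, p(56)=526823, p(57)=614154, p(58)=715220, p(59)=831820, p(60)=966467, p(61)=1121505, p(62)=1300156, p(63)=1505499, p(64)=1741630, p(65)=2012558, p(66)=2323520, p(67)=2679689, p(68)=3087735, p(69)=3554345, p(70)=4087968, p(71)=4697205, p(72)=5392783, p(73)=6185689, p(74)=7089500, p(75)=8118264, p(76)=9289091, p(77)=10619863, p(78)=12132164, p(79)=13848650, p(80)=15796476, p(81)=18004327, p(82)=20506255, p(83)=23338469, p(84)=26543660, p(85)=30167357, p(86)=34262962, p(87)=38887673, p(88)=44108109, p(89)=49995925.
Final step: p(90) = p(89) + p(88) - p(85) - p(83) + p(78) + p(75) - p(68) - p(64) + p(55) + p(50) - p(39) - p(33) + p(20) + p(13)
= 49995925 + 44108109 - 30167357 - 23338469 + 12132164 + 8118264 - 3087735 - 1741630 + 451276 + 204226 - 31185 - 10143 + 627 + 101
= 56634173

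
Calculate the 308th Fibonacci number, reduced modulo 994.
157

Matrix identity: Q^n = [[F_(n+1), F_n], [F_n, F_(n-1)]] with Q = [[1,1],[1,0]].
n = 308 = 100110100₂. Square-and-multiply, entries mod 994:
Q^1 = [[1,1],[1,0]]
Q^2 = (Q^1)² = [[2,1],[1,1]]
Q^4 = (Q^2)² = [[5,3],[3,2]]
Q^9 = (Q^4)²·Q = [[55,34],[34,21]]
Q^19 = (Q^9)²·Q = [[801,205],[205,596]]
Q^38 = (Q^19)² = [[748,113],[113,635]]
Q^77 = (Q^38)²·Q = [[944,723],[723,221]]
Q^154 = (Q^77)² = [[397,377],[377,20]]
Q^308 = (Q^154)² = [[544,157],[157,387]]
F_308 mod 994 = Q^308[0][1] = 157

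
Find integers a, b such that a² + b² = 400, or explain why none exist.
0² + 20² (a=0, b=20)

Factorization: 400 = 2^4 × 5^2
By Fermat: n is sum of two squares iff every prime p ≡ 3 (mod 4) appears to even power.
All primes ≡ 3 (mod 4) appear to even power.
Search a = 0, 1, 2, … for 400 - a² a perfect square: first hit at a = 0: 400 - 0 = 400 = 20².
400 = 0² + 20² = 0 + 400 ✓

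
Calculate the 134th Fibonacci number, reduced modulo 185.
117

Matrix identity: Q^n = [[F_(n+1), F_n], [F_n, F_(n-1)]] with Q = [[1,1],[1,0]].
n = 134 = 10000110₂. Square-and-multiply, entries mod 185:
Q^1 = [[1,1],[1,0]]
Q^2 = (Q^1)² = [[2,1],[1,1]]
Q^4 = (Q^2)² = [[5,3],[3,2]]
Q^8 = (Q^4)² = [[34,21],[21,13]]
Q^16 = (Q^8)² = [[117,62],[62,55]]
Q^33 = (Q^16)²·Q = [[77,143],[143,119]]
Q^67 = (Q^33)²·Q = [[16,108],[108,93]]
Q^134 = (Q^67)² = [[80,117],[117,148]]
F_134 mod 185 = Q^134[0][1] = 117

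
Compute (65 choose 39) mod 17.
5

Using Lucas' theorem:
Write n=65 and k=39 in base 17:
n in base 17: [3, 14]
k in base 17: [2, 5]
C(65,39) mod 17 = ∏ C(n_i, k_i) mod 17
Digit binomials (mod 17): C(3,2) = 3; C(14,5) = 2002 ≡ 13
Product: 3 × 13 = 39 ≡ 5 (mod 17)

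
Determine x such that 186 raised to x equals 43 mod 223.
122

Baby-step giant-step with step n = ⌈√223⌉ = 15.
Baby steps 186^j mod 223 (j:value) for j=0..14: 0:1, 1:186, 2:31, 3:191, 4:69, 5:123, 6:132, 7:22, 8:78, 9:13, 10:188, 11:180, 12:30, 13:5, 14:38.
Giant-step multiplier: 186^(-15) ≡ 186^(222-15) = 186^207 ≡ 141 (mod 223).
Giant steps γ_i = 43·141^i mod 223: γ_0=43, γ_1=42, γ_2=124, γ_3=90, γ_4=202, γ_5=161, γ_6=178, γ_7=122, γ_8=31 (in table at j=2).
x = i·n + j = 8·15 + 2 = 122.
Check: 186^122 ≡ 43 (mod 223).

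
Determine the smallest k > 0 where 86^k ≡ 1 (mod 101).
100

101 is prime, so ord(86) divides φ(101) = 100.
Divisors of 100: 1, 2, 4, 5, 10, 20, 25, 50, 100.
Repeated squaring: 86^1 ≡ 86, 86^2 ≡ 23, 86^4 ≡ 24, 86^8 ≡ 71, 86^16 ≡ 92, 86^32 ≡ 81, 86^64 ≡ 97 (mod 101).
Test 86^d mod 101 for each divisor d in increasing order:
86^1 ≡ 86
86^2 ≡ 23
86^4 ≡ 24
86^5 = 86^4·86^1 ≡ 44
86^10 = 86^8·86^2 ≡ 17
86^20 = 86^16·86^4 ≡ 87
86^25 = 86^16·86^8·86^1 ≡ 91
86^50 = 86^32·86^16·86^2 ≡ 100
86^100 = 86^64·86^32·86^4 ≡ 1  ← first divisor giving 1
The order is 100.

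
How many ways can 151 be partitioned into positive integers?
45060624582

p(n) counts ways to write n as a sum of positive integers (order ignored).
Euler's pentagonal recurrence: p(k) = p(k-1) + p(k-2) - p(k-5) - p(k-7) + p(k-12) + p(k-15) - ... (offsets j(3j∓1)/2, signs ++--, p(0)=1, p(<0)=0).
DP table for k = 0..150: p(0)=1, p(1)=1, p(2)=2, p(3)=3, p(4)=5, p(5)=7, p(6)=11, p(7)=15, p(8)=22, p(9)=30, p(10)=42, p(11)=56, p(12)=77, p(13)=101, p(14)=135, p(15)=176, p(16)=231, p(17)=297, p(18)=385, p(19)=490, p(20)=627, p(21)=792, p(22)=1002, p(23)=1255, p(24)=1575, p(25)=1958, p(26)=2436, p(27)=3010, p(28)=3718, p(29)=4565, p(30)=5604, p(31)=6842, p(32)=8349, p(33)=10143, p(34)=12310, p(35)=14883, p(36)=17977, p(37)=21637, p(38)=26015, p(39)=31185, p(40)=37338, p(41)=44583, p(42)=53174, p(43)=63261, p(44)=75175, p(45)=89134, p(46)=105558, p(47)=124754, p(48)=147273, p(49)=173525, p(50)=204226, p(51)=239943, p(52)=281589, p(53)=329931, p(54)=386155, p(55)=451276, p(56)=526823, p(57)=614154, p(58)=715220, p(59)=831820, p(60)=966467, p(61)=1121505, p(62)=1300156, p(63)=1505499, p(64)=1741630, p(65)=2012558, p(66)=2323520, p(67)=2679689, p(68)=3087735, p(69)=3554345, p(70)=4087968, p(71)=4697205, p(72)=5392783, p(73)=6185689, p(74)=7089500, p(75)=8118264, p(76)=9289091, p(77)=10619863, p(78)=12132164, p(79)=13848650, p(80)=15796476, p(81)=18004327, p(82)=20506255, p(83)=23338469, p(84)=26543660, p(85)=30167357, p(86)=34262962, p(87)=38887673, p(88)=44108109, p(89)=49995925, p(90)=56634173, p(91)=64112359, p(92)=72533807, p(93)=82010177, p(94)=92669720, p(95)=104651419, p(96)=118114304, p(97)=133230930, p(98)=150198136, p(99)=169229875, p(100)=190569292, p(101)=214481126, p(102)=241265379, p(103)=271248950, p(104)=304801365, p(105)=342325709, p(106)=384276336, p(107)=431149389, p(108)=483502844, p(109)=541946240, p(110)=607163746, p(111)=679903203, p(112)=761002156, p(113)=851376628, p(114)=952050665, p(115)=1064144451, p(116)=1188908248, p(117)=1327710076, p(118)=1482074143, p(119)=1653668665, p(120)=1844349560, p(121)=2056148051, p(122)=2291320912, p(123)=2552338241, p(124)=2841940500, p(125)=3163127352, p(126)=3519222692, p(127)=3913864295, p(128)=4351078600, p(129)=4835271870, p(130)=5371315400, p(131)=5964539504, p(132)=6620830889, p(133)=7346629512, p(134)=8149040695, p(135)=9035836076, p(136)=10015581680, p(137)=11097645016, p(138)=12292341831, p(139)=13610949895, p(140)=15065878135, p(141)=16670689208, p(142)=18440293320, p(143)=20390982757, p(144)=22540654445, p(145)=24908858009, p(146)=27517052599, p(147)=30388671978, p(148)=33549419497, p(149)=37027355200, p(150)=40853235313.
Final step: p(151) = p(150) + p(149) - p(146) - p(144) + p(139) + p(136) - p(129) - p(125) + p(116) + p(111) - p(100) - p(94) + p(81) + p(74) - p(59) - p(51) + p(34) + p(25) - p(6)
= 40853235313 + 37027355200 - 27517052599 - 22540654445 + 13610949895 + 10015581680 - 4835271870 - 3163127352 + 1188908248 + 679903203 - 190569292 - 92669720 + 18004327 + 7089500 - 831820 - 239943 + 12310 + 1958 - 11
= 45060624582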